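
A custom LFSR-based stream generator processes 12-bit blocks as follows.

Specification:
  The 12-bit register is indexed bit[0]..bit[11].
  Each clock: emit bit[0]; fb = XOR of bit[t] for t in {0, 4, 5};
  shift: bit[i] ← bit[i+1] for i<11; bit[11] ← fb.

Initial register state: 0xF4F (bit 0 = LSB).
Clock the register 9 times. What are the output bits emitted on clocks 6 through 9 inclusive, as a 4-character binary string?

0101

reg_0 = 0xF4F
clock 1: out=1, reg = 0xFA7
clock 2: out=1, reg = 0x7D3
clock 3: out=1, reg = 0x3E9
clock 4: out=1, reg = 0x1F4
clock 5: out=0, reg = 0x0FA
clock 6: out=0, reg = 0x07D
clock 7: out=1, reg = 0x83E
clock 8: out=0, reg = 0x41F
clock 9: out=1, reg = 0x20F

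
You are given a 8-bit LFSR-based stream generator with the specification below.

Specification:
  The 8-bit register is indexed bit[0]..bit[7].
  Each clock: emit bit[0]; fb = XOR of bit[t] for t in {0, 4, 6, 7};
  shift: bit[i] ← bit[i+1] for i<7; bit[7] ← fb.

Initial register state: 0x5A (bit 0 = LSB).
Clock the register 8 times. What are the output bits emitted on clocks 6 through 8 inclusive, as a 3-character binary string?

reg_0 = 0x5A
clock 1: out=0, reg = 0x2D
clock 2: out=1, reg = 0x96
clock 3: out=0, reg = 0x4B
clock 4: out=1, reg = 0x25
clock 5: out=1, reg = 0x92
clock 6: out=0, reg = 0x49
clock 7: out=1, reg = 0x24
clock 8: out=0, reg = 0x12

010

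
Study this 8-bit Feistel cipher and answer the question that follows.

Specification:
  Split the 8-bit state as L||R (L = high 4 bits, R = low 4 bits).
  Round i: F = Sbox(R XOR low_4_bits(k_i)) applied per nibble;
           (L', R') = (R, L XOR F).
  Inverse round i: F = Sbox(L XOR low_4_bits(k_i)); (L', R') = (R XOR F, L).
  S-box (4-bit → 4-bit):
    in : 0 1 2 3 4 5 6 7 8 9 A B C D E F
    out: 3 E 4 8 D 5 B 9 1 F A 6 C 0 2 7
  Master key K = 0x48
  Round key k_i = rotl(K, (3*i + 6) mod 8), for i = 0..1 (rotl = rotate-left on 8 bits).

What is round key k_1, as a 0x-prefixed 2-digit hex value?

0x90

K = 0x48
k_0 = rotl(K, (3*0+6) mod 8) = rotl(K, 6) = 0x12
k_1 = rotl(K, (3*1+6) mod 8) = rotl(K, 1) = 0x90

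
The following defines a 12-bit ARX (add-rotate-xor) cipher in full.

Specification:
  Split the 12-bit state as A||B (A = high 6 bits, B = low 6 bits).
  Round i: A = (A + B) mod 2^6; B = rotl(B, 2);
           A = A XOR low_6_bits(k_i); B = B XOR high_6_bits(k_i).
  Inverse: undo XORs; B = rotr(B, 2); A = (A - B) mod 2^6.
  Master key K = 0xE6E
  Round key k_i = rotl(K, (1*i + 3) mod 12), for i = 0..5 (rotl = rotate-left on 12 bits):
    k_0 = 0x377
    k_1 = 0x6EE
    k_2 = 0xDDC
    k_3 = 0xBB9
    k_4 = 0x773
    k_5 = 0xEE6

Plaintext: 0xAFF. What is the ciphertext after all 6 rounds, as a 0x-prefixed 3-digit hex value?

0x813

s_0 = plaintext = 0xAFF
s_1 = Round(s_0, k_0) = 0x772
s_2 = Round(s_1, k_1) = 0x850
s_3 = Round(s_2, k_2) = 0xB76
s_4 = Round(s_3, k_3) = 0x6B5
s_5 = Round(s_4, k_4) = 0xF0A
s_6 = Round(s_5, k_5) = 0x813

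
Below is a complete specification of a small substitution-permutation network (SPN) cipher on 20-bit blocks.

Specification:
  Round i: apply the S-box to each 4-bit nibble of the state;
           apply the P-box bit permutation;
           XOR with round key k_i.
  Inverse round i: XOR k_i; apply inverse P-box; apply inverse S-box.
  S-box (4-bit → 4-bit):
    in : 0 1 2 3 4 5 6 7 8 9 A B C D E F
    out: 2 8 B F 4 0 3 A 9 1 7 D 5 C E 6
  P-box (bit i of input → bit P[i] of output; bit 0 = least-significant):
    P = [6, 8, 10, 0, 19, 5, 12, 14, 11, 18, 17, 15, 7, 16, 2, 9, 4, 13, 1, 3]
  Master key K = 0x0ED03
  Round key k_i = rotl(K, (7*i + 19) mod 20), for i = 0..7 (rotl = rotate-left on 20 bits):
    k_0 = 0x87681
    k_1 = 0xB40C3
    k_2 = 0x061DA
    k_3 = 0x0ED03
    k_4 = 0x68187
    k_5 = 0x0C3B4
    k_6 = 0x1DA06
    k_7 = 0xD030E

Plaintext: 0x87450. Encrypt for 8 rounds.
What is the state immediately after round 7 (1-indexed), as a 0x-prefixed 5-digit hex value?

0x0EA27

s_0 = plaintext = 0x87450
s_1 = Round(s_0, k_0) = 0xB7599
s_2 = Round(s_1, k_1) = 0x24299
s_3 = Round(s_2, k_2) = 0xCC986
s_4 = Round(s_3, k_3) = 0x8A4D5
s_5 = Round(s_4, k_4) = 0x5D11B
s_6 = Round(s_5, k_5) = 0x005F1
s_7 = Round(s_6, k_6) = 0x0EA27
s_8 = Round(s_7, k_7) = 0x2682B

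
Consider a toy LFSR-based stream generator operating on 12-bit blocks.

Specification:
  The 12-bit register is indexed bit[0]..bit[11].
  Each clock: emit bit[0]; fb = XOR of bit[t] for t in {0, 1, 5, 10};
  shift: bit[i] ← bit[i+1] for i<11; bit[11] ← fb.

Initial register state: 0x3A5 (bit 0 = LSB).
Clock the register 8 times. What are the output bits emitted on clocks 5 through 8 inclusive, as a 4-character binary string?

reg_0 = 0x3A5
clock 1: out=1, reg = 0x1D2
clock 2: out=0, reg = 0x8E9
clock 3: out=1, reg = 0x474
clock 4: out=0, reg = 0x23A
clock 5: out=0, reg = 0x11D
clock 6: out=1, reg = 0x88E
clock 7: out=0, reg = 0xC47
clock 8: out=1, reg = 0xE23

0101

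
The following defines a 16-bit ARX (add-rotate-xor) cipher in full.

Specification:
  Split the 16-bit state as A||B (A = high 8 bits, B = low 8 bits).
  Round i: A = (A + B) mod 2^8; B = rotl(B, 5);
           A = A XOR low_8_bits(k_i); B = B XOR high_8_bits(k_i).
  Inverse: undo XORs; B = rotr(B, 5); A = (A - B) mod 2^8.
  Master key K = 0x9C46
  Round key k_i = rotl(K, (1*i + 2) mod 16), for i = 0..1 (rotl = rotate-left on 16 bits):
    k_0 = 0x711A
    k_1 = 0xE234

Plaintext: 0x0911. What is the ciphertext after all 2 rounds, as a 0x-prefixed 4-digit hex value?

s_0 = plaintext = 0x0911
s_1 = Round(s_0, k_0) = 0x0053
s_2 = Round(s_1, k_1) = 0x6788

0x6788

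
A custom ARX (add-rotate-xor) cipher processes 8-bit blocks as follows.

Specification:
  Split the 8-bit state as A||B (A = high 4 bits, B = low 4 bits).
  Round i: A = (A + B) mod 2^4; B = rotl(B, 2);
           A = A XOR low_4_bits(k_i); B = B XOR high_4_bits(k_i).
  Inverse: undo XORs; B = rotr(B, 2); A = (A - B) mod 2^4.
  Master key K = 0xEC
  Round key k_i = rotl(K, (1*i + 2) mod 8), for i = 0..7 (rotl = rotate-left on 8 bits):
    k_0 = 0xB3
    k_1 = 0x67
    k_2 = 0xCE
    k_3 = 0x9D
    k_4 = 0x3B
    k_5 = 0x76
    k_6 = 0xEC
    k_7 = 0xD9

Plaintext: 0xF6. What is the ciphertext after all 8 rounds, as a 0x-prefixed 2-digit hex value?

0x99

s_0 = plaintext = 0xF6
s_1 = Round(s_0, k_0) = 0x62
s_2 = Round(s_1, k_1) = 0xFE
s_3 = Round(s_2, k_2) = 0x37
s_4 = Round(s_3, k_3) = 0x74
s_5 = Round(s_4, k_4) = 0x02
s_6 = Round(s_5, k_5) = 0x4F
s_7 = Round(s_6, k_6) = 0xF1
s_8 = Round(s_7, k_7) = 0x99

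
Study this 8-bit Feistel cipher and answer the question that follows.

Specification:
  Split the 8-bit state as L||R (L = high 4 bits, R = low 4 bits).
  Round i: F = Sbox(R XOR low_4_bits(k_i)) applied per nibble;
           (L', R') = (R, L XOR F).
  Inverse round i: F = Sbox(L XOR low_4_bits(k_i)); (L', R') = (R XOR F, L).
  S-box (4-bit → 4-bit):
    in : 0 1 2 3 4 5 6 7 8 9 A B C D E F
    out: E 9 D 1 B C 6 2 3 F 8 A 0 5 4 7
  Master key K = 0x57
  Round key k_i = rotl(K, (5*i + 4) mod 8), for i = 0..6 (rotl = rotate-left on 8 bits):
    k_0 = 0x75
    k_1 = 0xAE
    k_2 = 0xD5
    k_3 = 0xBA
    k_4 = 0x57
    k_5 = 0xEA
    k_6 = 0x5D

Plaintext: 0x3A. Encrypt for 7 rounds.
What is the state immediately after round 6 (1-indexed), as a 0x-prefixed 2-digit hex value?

s_0 = plaintext = 0x3A
s_1 = Round(s_0, k_0) = 0xA4
s_2 = Round(s_1, k_1) = 0x42
s_3 = Round(s_2, k_2) = 0x26
s_4 = Round(s_3, k_3) = 0x62
s_5 = Round(s_4, k_4) = 0x2A
s_6 = Round(s_5, k_5) = 0xAC
s_7 = Round(s_6, k_6) = 0xC3

0xAC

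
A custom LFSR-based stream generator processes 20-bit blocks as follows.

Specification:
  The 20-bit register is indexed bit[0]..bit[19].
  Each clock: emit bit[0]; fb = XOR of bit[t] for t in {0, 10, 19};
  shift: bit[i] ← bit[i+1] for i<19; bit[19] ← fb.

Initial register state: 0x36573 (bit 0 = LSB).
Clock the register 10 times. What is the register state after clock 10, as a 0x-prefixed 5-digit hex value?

0xD98D9

reg_0 = 0x36573
clock 1: out=1, reg = 0x1B2B9
clock 2: out=1, reg = 0x8D95C
clock 3: out=0, reg = 0xC6CAE
clock 4: out=0, reg = 0x63657
clock 5: out=1, reg = 0x31B2B
clock 6: out=1, reg = 0x98D95
clock 7: out=1, reg = 0xCC6CA
clock 8: out=0, reg = 0x66365
clock 9: out=1, reg = 0xB31B2
clock 10: out=0, reg = 0xD98D9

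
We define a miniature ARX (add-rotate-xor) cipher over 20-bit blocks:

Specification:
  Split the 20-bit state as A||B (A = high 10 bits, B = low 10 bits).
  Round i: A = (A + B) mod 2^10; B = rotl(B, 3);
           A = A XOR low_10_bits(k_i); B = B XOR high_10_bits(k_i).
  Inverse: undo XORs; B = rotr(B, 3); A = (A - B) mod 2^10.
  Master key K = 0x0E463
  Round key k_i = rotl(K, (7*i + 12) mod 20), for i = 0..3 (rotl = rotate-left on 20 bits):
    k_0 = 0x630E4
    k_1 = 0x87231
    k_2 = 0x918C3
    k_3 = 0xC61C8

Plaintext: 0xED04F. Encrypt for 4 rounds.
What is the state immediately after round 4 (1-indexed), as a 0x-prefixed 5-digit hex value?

0x72FF7

s_0 = plaintext = 0xED04F
s_1 = Round(s_0, k_0) = 0x39FF4
s_2 = Round(s_1, k_1) = 0xBA9BB
s_3 = Round(s_2, k_2) = 0x19B9D
s_4 = Round(s_3, k_3) = 0x72FF7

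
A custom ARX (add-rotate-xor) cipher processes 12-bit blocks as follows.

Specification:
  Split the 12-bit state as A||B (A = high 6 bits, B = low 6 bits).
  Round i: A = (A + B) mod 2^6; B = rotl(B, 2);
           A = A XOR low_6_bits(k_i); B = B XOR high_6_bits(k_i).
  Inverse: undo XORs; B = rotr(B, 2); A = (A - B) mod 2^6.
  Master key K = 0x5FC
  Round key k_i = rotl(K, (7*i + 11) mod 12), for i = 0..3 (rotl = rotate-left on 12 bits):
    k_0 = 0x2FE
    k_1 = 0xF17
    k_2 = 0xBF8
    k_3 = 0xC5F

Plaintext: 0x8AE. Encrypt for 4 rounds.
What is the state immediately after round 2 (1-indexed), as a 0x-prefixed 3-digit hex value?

0x23B

s_0 = plaintext = 0x8AE
s_1 = Round(s_0, k_0) = 0xBB1
s_2 = Round(s_1, k_1) = 0x23B
s_3 = Round(s_2, k_2) = 0xEC0
s_4 = Round(s_3, k_3) = 0x931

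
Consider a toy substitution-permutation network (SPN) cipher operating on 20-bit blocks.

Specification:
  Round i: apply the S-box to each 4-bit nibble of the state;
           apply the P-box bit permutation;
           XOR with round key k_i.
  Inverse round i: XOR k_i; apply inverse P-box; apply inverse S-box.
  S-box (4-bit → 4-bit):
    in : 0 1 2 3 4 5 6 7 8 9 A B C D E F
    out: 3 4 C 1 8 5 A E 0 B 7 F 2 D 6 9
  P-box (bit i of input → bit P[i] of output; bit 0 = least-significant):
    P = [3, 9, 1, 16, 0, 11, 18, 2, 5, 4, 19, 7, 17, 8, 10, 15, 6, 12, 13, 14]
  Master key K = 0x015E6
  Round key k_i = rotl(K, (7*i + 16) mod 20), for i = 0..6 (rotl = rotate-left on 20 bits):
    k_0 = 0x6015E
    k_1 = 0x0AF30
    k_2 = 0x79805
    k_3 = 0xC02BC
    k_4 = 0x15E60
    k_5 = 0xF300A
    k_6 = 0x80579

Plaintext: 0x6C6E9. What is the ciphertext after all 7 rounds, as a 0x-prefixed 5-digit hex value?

0xEC9D1

s_0 = plaintext = 0x6C6E9
s_1 = Round(s_0, k_0) = 0x35AC6
s_2 = Round(s_1, k_1) = 0xBA140
s_3 = Round(s_2, k_2) = 0xDEF49
s_4 = Round(s_3, k_3) = 0xD6550
s_5 = Round(s_4, k_4) = 0xDBD09
s_6 = Round(s_5, k_5) = 0x4DFE3
s_7 = Round(s_6, k_6) = 0xEC9D1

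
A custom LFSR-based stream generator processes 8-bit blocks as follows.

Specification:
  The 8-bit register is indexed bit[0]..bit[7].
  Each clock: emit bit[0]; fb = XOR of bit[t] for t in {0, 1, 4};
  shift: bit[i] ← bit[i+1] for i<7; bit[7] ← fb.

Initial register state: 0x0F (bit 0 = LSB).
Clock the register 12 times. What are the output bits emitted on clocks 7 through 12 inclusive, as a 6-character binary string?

reg_0 = 0x0F
clock 1: out=1, reg = 0x07
clock 2: out=1, reg = 0x03
clock 3: out=1, reg = 0x01
clock 4: out=1, reg = 0x80
clock 5: out=0, reg = 0x40
clock 6: out=0, reg = 0x20
clock 7: out=0, reg = 0x10
clock 8: out=0, reg = 0x88
clock 9: out=0, reg = 0x44
clock 10: out=0, reg = 0x22
clock 11: out=0, reg = 0x91
clock 12: out=1, reg = 0x48

000001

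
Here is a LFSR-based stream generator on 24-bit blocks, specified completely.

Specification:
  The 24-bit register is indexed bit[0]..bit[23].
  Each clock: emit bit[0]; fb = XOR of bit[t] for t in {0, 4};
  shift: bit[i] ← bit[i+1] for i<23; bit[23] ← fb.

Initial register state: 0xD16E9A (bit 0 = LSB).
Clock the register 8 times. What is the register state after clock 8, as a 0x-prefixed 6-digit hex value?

0x73D16E

reg_0 = 0xD16E9A
clock 1: out=0, reg = 0xE8B74D
clock 2: out=1, reg = 0xF45BA6
clock 3: out=0, reg = 0x7A2DD3
clock 4: out=1, reg = 0x3D16E9
clock 5: out=1, reg = 0x9E8B74
clock 6: out=0, reg = 0xCF45BA
clock 7: out=0, reg = 0xE7A2DD
clock 8: out=1, reg = 0x73D16E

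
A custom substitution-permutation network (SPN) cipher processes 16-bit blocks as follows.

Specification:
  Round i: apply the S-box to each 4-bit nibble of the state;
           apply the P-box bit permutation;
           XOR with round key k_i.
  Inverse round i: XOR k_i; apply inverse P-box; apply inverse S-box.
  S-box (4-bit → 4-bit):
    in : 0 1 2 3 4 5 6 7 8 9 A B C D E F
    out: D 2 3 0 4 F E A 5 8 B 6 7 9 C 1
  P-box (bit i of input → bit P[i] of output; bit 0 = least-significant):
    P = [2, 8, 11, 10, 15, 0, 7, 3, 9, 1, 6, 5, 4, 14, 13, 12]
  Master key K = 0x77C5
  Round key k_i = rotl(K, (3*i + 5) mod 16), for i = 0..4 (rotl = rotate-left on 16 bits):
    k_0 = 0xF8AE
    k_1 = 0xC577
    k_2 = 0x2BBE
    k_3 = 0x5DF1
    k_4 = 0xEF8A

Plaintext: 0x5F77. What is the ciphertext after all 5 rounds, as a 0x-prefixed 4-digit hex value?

0xAC69

s_0 = plaintext = 0x5F77
s_1 = Round(s_0, k_0) = 0x8FB7
s_2 = Round(s_1, k_1) = 0xE2E6
s_3 = Round(s_2, k_2) = 0x1434
s_4 = Round(s_3, k_3) = 0x15B1
s_5 = Round(s_4, k_4) = 0xAC69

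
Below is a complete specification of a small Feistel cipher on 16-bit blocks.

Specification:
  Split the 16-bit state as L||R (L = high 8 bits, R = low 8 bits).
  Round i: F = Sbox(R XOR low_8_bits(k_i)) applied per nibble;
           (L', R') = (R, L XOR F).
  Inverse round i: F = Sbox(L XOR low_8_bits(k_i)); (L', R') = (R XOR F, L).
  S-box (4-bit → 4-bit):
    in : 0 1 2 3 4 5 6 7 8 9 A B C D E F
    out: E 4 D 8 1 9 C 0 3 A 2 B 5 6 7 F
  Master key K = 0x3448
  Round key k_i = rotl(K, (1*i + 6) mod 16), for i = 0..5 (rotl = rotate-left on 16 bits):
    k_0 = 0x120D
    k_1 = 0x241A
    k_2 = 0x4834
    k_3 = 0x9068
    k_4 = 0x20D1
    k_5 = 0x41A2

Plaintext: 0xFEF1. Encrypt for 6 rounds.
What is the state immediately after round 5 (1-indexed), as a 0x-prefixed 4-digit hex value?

0x25CE

s_0 = plaintext = 0xFEF1
s_1 = Round(s_0, k_0) = 0xF10B
s_2 = Round(s_1, k_1) = 0x0BB5
s_3 = Round(s_2, k_2) = 0xB53F
s_4 = Round(s_3, k_3) = 0x3F25
s_5 = Round(s_4, k_4) = 0x25CE
s_6 = Round(s_5, k_5) = 0xCEE0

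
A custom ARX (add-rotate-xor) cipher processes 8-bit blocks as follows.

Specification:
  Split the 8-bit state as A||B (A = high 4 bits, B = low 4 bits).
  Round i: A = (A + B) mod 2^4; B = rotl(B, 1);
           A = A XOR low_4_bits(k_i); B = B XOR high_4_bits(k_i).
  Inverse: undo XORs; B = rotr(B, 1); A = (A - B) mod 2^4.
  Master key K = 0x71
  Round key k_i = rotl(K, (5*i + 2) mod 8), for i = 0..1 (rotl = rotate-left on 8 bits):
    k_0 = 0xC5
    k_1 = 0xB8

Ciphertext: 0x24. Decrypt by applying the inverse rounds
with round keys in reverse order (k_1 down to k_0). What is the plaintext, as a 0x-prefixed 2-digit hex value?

0x59

s_0 = ciphertext = 0x24
s_1 = InvRound(s_0, k_1) = 0xBF
s_2 = InvRound(s_1, k_0) = 0x59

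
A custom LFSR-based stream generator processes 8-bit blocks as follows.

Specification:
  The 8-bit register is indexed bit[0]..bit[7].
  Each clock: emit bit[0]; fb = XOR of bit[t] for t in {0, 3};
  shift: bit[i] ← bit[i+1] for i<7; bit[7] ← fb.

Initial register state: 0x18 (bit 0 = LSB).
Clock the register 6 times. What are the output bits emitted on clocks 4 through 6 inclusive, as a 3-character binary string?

reg_0 = 0x18
clock 1: out=0, reg = 0x8C
clock 2: out=0, reg = 0xC6
clock 3: out=0, reg = 0x63
clock 4: out=1, reg = 0xB1
clock 5: out=1, reg = 0xD8
clock 6: out=0, reg = 0xEC

110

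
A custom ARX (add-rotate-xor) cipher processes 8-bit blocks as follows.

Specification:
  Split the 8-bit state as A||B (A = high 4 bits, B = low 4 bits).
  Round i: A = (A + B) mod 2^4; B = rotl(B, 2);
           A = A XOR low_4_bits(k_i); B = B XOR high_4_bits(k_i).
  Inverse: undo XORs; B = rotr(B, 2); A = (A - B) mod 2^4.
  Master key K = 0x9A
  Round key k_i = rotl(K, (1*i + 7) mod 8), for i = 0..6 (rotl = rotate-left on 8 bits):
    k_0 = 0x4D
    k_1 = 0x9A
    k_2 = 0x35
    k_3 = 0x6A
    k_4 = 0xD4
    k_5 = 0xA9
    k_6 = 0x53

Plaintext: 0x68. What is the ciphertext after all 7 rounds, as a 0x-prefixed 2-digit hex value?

s_0 = plaintext = 0x68
s_1 = Round(s_0, k_0) = 0x36
s_2 = Round(s_1, k_1) = 0x30
s_3 = Round(s_2, k_2) = 0x63
s_4 = Round(s_3, k_3) = 0x3A
s_5 = Round(s_4, k_4) = 0x97
s_6 = Round(s_5, k_5) = 0x97
s_7 = Round(s_6, k_6) = 0x38

0x38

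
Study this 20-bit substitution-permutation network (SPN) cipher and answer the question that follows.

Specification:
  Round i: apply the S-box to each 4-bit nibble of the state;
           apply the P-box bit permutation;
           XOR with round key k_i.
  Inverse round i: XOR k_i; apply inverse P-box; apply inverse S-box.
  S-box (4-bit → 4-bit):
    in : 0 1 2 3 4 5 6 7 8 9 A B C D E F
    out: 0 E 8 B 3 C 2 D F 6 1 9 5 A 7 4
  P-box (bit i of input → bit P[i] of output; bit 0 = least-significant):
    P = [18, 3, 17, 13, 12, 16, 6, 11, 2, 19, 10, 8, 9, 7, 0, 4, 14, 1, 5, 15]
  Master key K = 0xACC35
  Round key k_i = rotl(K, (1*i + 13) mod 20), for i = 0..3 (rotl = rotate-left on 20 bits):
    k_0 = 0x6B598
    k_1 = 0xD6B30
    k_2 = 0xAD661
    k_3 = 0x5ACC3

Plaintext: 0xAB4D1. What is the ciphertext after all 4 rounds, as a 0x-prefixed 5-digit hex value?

0xDADEF

s_0 = plaintext = 0xAB4D1
s_1 = Round(s_0, k_0) = 0xDDF84
s_2 = Round(s_1, k_1) = 0x8F7EA
s_3 = Round(s_2, k_2) = 0xF0306
s_4 = Round(s_3, k_3) = 0xDADEF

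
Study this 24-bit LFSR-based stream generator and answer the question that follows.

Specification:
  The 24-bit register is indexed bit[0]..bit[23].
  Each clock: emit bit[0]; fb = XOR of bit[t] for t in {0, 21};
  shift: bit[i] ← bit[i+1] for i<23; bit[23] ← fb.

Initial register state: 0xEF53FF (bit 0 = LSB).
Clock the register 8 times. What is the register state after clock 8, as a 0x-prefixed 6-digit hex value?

reg_0 = 0xEF53FF
clock 1: out=1, reg = 0x77A9FF
clock 2: out=1, reg = 0x3BD4FF
clock 3: out=1, reg = 0x1DEA7F
clock 4: out=1, reg = 0x8EF53F
clock 5: out=1, reg = 0xC77A9F
clock 6: out=1, reg = 0xE3BD4F
clock 7: out=1, reg = 0x71DEA7
clock 8: out=1, reg = 0x38EF53

0x38EF53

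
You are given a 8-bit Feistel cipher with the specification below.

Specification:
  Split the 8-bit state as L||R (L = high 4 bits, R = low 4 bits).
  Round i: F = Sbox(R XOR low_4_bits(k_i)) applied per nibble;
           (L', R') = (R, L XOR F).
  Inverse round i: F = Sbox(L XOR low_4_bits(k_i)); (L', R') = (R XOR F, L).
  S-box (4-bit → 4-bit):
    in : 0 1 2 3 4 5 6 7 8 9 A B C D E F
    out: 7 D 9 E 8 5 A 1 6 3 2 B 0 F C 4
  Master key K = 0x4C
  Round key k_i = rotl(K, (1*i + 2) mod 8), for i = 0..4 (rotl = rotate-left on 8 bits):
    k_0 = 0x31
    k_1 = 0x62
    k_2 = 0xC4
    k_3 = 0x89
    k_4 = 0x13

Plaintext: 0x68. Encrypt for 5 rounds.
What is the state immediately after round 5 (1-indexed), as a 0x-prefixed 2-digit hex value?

0x72

s_0 = plaintext = 0x68
s_1 = Round(s_0, k_0) = 0x85
s_2 = Round(s_1, k_1) = 0x59
s_3 = Round(s_2, k_2) = 0x9A
s_4 = Round(s_3, k_3) = 0xA7
s_5 = Round(s_4, k_4) = 0x72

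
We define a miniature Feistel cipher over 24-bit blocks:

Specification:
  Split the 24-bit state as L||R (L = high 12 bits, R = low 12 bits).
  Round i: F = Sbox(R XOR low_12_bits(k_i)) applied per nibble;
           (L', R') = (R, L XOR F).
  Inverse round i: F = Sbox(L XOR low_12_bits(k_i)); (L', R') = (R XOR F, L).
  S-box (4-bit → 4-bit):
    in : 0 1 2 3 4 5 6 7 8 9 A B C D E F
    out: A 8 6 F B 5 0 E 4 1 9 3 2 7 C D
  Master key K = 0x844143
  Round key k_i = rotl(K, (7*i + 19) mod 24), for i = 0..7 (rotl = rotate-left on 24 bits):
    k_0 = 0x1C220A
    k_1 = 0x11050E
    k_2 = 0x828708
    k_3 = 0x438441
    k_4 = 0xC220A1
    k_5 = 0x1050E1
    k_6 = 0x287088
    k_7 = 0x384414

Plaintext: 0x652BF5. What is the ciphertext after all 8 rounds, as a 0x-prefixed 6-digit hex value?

0xD370E1

s_0 = plaintext = 0x652BF5
s_1 = Round(s_0, k_0) = 0xBF578F
s_2 = Round(s_1, k_1) = 0x78FDBD
s_3 = Round(s_2, k_2) = 0xDBDEBA
s_4 = Round(s_3, k_3) = 0xEBA46E
s_5 = Round(s_4, k_4) = 0x46E597
s_6 = Round(s_5, k_5) = 0x59718E
s_7 = Round(s_6, k_6) = 0x18ED37
s_8 = Round(s_7, k_7) = 0xD370E1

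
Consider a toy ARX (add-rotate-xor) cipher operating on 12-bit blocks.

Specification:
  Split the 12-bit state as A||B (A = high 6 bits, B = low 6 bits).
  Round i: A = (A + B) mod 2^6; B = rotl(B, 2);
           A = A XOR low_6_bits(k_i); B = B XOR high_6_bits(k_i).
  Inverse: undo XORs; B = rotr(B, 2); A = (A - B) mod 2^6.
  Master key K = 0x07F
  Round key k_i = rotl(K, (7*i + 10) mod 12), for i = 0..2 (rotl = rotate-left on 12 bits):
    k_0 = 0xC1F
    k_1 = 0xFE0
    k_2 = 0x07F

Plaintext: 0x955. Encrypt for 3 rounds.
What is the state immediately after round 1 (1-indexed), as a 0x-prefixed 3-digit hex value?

0x965

s_0 = plaintext = 0x955
s_1 = Round(s_0, k_0) = 0x965
s_2 = Round(s_1, k_1) = 0xAA9
s_3 = Round(s_2, k_2) = 0xB27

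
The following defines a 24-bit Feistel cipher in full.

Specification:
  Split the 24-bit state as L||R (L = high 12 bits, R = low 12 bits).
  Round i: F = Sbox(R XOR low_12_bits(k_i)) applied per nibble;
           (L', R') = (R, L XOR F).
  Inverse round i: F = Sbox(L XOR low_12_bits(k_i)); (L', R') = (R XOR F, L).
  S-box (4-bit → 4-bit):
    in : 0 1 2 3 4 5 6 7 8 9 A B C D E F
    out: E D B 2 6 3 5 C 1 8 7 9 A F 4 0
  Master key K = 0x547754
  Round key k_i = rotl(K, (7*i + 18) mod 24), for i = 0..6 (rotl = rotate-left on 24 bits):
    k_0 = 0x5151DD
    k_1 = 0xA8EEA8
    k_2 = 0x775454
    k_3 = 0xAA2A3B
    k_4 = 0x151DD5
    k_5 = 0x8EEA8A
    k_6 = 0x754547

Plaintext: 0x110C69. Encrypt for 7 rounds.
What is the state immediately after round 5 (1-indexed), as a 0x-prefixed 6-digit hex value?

0xFAE057

s_0 = plaintext = 0x110C69
s_1 = Round(s_0, k_0) = 0xC69E86
s_2 = Round(s_1, k_1) = 0xE862DD
s_3 = Round(s_2, k_2) = 0x2DDB9E
s_4 = Round(s_3, k_3) = 0xB9EFAE
s_5 = Round(s_4, k_4) = 0xFAE057
s_6 = Round(s_5, k_5) = 0x057851
s_7 = Round(s_6, k_6) = 0x851F82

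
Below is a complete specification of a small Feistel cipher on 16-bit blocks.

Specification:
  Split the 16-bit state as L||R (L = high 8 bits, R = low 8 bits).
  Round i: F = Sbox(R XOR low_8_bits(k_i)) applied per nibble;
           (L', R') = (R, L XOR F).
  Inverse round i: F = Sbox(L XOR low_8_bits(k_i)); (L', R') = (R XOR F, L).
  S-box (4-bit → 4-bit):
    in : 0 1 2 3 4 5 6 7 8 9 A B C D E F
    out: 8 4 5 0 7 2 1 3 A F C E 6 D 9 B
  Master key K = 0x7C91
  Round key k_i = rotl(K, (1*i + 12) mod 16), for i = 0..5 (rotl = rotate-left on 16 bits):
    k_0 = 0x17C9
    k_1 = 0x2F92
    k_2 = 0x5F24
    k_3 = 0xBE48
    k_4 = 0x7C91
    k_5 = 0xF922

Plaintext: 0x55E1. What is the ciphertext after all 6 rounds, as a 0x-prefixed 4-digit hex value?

0xBD9A

s_0 = plaintext = 0x55E1
s_1 = Round(s_0, k_0) = 0xE10F
s_2 = Round(s_1, k_1) = 0x0F1C
s_3 = Round(s_2, k_2) = 0x1C05
s_4 = Round(s_3, k_3) = 0x0561
s_5 = Round(s_4, k_4) = 0x61BD
s_6 = Round(s_5, k_5) = 0xBD9A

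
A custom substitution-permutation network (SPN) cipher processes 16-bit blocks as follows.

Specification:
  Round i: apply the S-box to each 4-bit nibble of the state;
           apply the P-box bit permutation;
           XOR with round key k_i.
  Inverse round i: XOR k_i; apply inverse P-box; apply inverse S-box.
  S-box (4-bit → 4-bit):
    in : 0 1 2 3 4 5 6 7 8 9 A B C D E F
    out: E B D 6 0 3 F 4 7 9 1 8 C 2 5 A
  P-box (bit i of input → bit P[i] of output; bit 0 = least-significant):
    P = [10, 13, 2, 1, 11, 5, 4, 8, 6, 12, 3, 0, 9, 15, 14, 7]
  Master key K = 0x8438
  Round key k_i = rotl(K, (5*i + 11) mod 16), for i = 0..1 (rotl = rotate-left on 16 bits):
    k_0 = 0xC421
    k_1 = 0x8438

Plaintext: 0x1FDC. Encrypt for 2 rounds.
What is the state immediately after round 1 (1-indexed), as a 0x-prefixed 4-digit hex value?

0x5686

s_0 = plaintext = 0x1FDC
s_1 = Round(s_0, k_0) = 0x5686
s_2 = Round(s_1, k_1) = 0x3A47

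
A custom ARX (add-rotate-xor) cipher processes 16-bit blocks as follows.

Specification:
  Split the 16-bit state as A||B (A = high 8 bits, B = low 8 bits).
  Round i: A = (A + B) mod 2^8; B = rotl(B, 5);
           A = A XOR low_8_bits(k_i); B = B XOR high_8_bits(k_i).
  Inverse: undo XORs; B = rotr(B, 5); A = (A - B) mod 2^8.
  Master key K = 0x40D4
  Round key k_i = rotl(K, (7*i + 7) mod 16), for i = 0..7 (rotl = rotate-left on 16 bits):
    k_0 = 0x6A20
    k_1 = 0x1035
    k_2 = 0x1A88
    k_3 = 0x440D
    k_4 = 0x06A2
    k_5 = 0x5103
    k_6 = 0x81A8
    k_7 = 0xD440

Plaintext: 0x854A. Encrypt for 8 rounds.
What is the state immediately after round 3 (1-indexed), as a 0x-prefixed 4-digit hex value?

s_0 = plaintext = 0x854A
s_1 = Round(s_0, k_0) = 0xEF23
s_2 = Round(s_1, k_1) = 0x2774
s_3 = Round(s_2, k_2) = 0x1394
s_4 = Round(s_3, k_3) = 0xAAD6
s_5 = Round(s_4, k_4) = 0x22DC
s_6 = Round(s_5, k_5) = 0xFDCA
s_7 = Round(s_6, k_6) = 0x6FD8
s_8 = Round(s_7, k_7) = 0x07CF

0x1394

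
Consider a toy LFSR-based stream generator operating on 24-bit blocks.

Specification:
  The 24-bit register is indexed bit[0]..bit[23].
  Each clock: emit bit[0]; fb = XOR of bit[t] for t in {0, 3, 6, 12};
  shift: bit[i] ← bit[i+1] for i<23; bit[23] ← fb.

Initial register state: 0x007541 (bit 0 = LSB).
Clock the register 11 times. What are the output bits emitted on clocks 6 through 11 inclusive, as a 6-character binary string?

reg_0 = 0x007541
clock 1: out=1, reg = 0x803AA0
clock 2: out=0, reg = 0xC01D50
clock 3: out=0, reg = 0x600EA8
clock 4: out=0, reg = 0xB00754
clock 5: out=0, reg = 0xD803AA
clock 6: out=0, reg = 0xEC01D5
clock 7: out=1, reg = 0x7600EA
clock 8: out=0, reg = 0x3B0075
clock 9: out=1, reg = 0x1D803A
clock 10: out=0, reg = 0x8EC01D
clock 11: out=1, reg = 0x47600E

010101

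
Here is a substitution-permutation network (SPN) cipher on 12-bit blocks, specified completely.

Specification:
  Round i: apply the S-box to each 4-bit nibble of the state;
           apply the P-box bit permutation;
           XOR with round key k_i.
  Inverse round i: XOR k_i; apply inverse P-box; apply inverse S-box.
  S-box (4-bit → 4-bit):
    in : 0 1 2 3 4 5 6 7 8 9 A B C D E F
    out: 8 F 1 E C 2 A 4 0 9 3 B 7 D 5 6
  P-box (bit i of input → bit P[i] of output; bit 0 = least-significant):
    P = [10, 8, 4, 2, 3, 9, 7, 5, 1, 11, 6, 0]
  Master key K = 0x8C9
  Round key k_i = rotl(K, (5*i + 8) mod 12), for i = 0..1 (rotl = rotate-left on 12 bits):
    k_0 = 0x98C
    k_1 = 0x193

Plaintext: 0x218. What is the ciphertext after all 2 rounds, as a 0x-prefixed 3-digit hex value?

s_0 = plaintext = 0x218
s_1 = Round(s_0, k_0) = 0xB26
s_2 = Round(s_1, k_1) = 0x89C

0x89C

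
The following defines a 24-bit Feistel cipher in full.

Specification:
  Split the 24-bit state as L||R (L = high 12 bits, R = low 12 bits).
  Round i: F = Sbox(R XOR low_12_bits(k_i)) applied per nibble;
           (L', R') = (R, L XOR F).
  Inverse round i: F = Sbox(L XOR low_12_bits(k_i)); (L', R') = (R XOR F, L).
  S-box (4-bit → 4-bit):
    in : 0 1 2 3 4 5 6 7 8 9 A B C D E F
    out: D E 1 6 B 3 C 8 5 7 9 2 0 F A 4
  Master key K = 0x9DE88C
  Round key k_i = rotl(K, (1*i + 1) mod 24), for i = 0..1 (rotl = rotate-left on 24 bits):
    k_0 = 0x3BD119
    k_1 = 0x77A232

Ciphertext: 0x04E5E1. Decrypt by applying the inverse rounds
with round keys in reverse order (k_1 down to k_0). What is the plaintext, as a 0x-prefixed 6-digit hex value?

s_0 = ciphertext = 0x04E5E1
s_1 = InvRound(s_0, k_1) = 0x46104E
s_2 = InvRound(s_1, k_0) = 0x3CB461

0x3CB461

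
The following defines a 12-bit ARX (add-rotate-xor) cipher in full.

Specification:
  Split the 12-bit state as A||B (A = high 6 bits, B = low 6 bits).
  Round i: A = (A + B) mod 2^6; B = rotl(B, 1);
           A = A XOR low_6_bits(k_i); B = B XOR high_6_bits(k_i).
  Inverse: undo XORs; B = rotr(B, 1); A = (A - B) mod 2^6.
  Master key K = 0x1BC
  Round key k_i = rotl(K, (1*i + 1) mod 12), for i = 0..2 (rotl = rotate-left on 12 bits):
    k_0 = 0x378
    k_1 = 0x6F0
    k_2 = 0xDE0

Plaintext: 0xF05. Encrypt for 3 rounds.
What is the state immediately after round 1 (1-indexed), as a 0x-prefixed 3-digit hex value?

s_0 = plaintext = 0xF05
s_1 = Round(s_0, k_0) = 0xE47
s_2 = Round(s_1, k_1) = 0xC15
s_3 = Round(s_2, k_2) = 0x95D

0xE47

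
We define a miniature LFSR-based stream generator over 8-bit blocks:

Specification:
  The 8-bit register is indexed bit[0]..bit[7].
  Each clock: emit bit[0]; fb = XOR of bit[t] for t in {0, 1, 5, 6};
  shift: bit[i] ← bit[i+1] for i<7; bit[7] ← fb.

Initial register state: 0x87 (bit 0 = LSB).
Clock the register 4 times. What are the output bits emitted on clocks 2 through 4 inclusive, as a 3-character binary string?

110

reg_0 = 0x87
clock 1: out=1, reg = 0x43
clock 2: out=1, reg = 0xA1
clock 3: out=1, reg = 0x50
clock 4: out=0, reg = 0xA8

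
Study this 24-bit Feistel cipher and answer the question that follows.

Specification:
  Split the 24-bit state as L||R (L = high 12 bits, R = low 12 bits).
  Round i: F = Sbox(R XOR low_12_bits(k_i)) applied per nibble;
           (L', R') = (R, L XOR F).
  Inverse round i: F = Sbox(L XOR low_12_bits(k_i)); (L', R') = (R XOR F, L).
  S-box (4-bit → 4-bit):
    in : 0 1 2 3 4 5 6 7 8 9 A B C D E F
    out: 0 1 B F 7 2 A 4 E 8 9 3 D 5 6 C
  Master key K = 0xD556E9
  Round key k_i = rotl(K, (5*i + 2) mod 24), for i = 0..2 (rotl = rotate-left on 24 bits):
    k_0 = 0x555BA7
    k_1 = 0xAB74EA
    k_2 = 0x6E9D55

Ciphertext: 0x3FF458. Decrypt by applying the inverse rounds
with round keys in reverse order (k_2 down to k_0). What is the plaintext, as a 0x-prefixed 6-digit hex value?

s_0 = ciphertext = 0x3FF458
s_1 = InvRound(s_0, k_2) = 0x2C13FF
s_2 = InvRound(s_1, k_1) = 0x94C2C1
s_3 = InvRound(s_2, k_0) = 0x9A294C

0x9A294C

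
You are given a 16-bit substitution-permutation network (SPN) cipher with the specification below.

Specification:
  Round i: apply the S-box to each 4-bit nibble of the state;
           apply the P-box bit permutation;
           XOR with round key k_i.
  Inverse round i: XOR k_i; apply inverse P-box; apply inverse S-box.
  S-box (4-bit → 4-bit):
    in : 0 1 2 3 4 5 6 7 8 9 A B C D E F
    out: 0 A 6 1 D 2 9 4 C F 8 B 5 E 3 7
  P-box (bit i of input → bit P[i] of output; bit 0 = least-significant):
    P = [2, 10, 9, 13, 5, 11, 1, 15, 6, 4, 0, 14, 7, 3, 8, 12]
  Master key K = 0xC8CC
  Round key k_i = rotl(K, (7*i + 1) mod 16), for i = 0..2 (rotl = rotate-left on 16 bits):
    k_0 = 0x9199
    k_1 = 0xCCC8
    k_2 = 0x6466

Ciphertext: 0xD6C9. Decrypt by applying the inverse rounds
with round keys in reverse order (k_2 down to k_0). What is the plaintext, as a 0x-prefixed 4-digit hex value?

s_0 = ciphertext = 0xD6C9
s_1 = InvRound(s_0, k_2) = 0xB744
s_2 = InvRound(s_1, k_1) = 0x9A54
s_3 = InvRound(s_2, k_0) = 0xFC5C

0xFC5C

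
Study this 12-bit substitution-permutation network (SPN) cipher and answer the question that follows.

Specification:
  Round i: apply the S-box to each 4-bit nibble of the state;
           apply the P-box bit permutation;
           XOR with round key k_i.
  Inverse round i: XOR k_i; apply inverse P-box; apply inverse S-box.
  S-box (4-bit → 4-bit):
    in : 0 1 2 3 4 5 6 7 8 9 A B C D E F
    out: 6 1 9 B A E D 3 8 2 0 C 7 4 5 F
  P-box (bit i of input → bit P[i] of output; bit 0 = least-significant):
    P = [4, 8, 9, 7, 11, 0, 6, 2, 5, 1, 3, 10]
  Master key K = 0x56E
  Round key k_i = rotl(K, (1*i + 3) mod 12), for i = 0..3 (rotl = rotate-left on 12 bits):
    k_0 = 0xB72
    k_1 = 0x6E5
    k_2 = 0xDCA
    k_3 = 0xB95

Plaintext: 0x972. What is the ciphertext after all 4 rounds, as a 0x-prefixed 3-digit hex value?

s_0 = plaintext = 0x972
s_1 = Round(s_0, k_0) = 0x3E1
s_2 = Round(s_1, k_1) = 0xA97
s_3 = Round(s_2, k_2) = 0xCDB
s_4 = Round(s_3, k_3) = 0x97F

0x97F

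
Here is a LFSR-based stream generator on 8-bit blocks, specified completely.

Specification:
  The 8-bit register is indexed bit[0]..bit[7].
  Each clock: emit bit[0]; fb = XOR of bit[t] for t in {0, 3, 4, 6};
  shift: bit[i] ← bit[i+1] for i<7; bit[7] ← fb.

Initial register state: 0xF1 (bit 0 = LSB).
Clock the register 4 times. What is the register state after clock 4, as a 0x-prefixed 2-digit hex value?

reg_0 = 0xF1
clock 1: out=1, reg = 0xF8
clock 2: out=0, reg = 0xFC
clock 3: out=0, reg = 0xFE
clock 4: out=0, reg = 0xFF

0xFF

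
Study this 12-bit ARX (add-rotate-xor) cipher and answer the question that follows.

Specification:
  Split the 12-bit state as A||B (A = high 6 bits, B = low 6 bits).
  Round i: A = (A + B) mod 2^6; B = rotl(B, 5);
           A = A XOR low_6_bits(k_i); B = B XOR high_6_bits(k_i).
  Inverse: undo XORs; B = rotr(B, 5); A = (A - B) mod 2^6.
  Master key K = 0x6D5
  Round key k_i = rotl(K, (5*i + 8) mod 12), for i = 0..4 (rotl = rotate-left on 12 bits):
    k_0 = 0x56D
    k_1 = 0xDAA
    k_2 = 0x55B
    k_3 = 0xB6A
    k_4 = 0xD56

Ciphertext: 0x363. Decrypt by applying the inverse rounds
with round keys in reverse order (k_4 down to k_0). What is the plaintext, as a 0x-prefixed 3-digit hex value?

0xC8B

s_0 = ciphertext = 0x363
s_1 = InvRound(s_0, k_4) = 0xBEC
s_2 = InvRound(s_1, k_3) = 0x0C2
s_3 = InvRound(s_2, k_2) = 0xAAE
s_4 = InvRound(s_3, k_1) = 0x430
s_5 = InvRound(s_4, k_0) = 0xC8B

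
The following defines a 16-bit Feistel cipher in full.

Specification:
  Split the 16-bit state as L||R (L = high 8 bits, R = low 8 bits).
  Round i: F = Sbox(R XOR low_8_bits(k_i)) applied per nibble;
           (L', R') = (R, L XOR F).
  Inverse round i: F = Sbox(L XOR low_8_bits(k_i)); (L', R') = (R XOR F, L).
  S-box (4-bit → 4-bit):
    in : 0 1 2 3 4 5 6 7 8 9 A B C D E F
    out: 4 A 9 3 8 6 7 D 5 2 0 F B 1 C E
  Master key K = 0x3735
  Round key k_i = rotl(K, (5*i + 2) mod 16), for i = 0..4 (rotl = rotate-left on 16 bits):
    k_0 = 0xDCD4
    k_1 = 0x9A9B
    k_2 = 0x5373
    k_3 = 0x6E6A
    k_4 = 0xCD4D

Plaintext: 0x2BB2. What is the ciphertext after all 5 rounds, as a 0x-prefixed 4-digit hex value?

s_0 = plaintext = 0x2BB2
s_1 = Round(s_0, k_0) = 0xB25C
s_2 = Round(s_1, k_1) = 0x5C0F
s_3 = Round(s_2, k_2) = 0x0F87
s_4 = Round(s_3, k_3) = 0x87CE
s_5 = Round(s_4, k_4) = 0xCED4

0xCED4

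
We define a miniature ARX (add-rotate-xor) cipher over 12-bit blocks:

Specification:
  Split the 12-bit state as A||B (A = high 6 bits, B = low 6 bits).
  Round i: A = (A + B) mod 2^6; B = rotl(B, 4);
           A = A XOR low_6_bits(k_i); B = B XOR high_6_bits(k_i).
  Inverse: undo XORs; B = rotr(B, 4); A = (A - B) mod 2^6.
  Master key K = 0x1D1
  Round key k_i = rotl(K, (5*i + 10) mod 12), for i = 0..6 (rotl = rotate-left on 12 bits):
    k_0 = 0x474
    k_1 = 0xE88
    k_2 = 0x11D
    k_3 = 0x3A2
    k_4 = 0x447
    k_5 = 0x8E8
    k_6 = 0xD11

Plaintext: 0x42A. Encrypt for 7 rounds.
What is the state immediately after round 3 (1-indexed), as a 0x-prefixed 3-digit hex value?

0x605

s_0 = plaintext = 0x42A
s_1 = Round(s_0, k_0) = 0x3BB
s_2 = Round(s_1, k_1) = 0x044
s_3 = Round(s_2, k_2) = 0x605
s_4 = Round(s_3, k_3) = 0xFDF
s_5 = Round(s_4, k_4) = 0x666
s_6 = Round(s_5, k_5) = 0x5CA
s_7 = Round(s_6, k_6) = 0xC16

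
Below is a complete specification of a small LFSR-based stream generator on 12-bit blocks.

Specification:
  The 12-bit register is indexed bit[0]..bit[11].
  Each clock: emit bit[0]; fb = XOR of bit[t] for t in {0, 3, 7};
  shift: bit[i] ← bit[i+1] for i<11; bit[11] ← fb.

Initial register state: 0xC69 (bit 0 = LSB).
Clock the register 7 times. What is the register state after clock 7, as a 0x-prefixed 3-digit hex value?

0xF98

reg_0 = 0xC69
clock 1: out=1, reg = 0x634
clock 2: out=0, reg = 0x31A
clock 3: out=0, reg = 0x98D
clock 4: out=1, reg = 0xCC6
clock 5: out=0, reg = 0xE63
clock 6: out=1, reg = 0xF31
clock 7: out=1, reg = 0xF98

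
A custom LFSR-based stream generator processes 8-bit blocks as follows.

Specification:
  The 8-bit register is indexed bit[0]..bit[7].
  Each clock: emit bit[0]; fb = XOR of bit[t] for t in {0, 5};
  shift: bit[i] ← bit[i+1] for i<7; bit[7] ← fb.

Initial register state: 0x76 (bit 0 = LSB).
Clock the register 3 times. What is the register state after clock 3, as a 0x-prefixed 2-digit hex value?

0xAE

reg_0 = 0x76
clock 1: out=0, reg = 0xBB
clock 2: out=1, reg = 0x5D
clock 3: out=1, reg = 0xAE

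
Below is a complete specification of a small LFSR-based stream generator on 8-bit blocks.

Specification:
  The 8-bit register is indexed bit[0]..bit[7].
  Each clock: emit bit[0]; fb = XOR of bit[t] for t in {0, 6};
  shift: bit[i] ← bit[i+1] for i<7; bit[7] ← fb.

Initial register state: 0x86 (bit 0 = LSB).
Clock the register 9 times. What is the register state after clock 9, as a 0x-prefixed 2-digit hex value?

reg_0 = 0x86
clock 1: out=0, reg = 0x43
clock 2: out=1, reg = 0x21
clock 3: out=1, reg = 0x90
clock 4: out=0, reg = 0x48
clock 5: out=0, reg = 0xA4
clock 6: out=0, reg = 0x52
clock 7: out=0, reg = 0xA9
clock 8: out=1, reg = 0xD4
clock 9: out=0, reg = 0xEA

0xEA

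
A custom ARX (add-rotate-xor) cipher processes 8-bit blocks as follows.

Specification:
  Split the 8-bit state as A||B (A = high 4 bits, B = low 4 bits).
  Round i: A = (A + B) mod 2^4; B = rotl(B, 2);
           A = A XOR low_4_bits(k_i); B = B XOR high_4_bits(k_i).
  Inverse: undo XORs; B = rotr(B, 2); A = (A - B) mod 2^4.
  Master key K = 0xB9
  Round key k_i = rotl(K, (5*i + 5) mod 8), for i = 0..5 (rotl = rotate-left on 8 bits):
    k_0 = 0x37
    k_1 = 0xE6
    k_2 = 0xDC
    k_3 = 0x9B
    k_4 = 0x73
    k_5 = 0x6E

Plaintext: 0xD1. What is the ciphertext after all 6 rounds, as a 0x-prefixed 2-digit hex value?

0x76

s_0 = plaintext = 0xD1
s_1 = Round(s_0, k_0) = 0x97
s_2 = Round(s_1, k_1) = 0x63
s_3 = Round(s_2, k_2) = 0x51
s_4 = Round(s_3, k_3) = 0xDD
s_5 = Round(s_4, k_4) = 0x90
s_6 = Round(s_5, k_5) = 0x76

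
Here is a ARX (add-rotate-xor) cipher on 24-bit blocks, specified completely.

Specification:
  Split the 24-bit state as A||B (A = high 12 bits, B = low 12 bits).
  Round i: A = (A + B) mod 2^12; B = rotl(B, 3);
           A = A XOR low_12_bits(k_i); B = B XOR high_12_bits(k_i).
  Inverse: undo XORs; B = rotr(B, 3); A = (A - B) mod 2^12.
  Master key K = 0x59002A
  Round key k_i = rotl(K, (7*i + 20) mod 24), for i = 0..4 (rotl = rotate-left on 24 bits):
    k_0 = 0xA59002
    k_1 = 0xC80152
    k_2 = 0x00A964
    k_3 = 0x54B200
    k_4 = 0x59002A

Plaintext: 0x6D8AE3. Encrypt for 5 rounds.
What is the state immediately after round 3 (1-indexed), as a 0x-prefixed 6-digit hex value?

s_0 = plaintext = 0x6D8AE3
s_1 = Round(s_0, k_0) = 0x1B9D44
s_2 = Round(s_1, k_1) = 0xFAF6A6
s_3 = Round(s_2, k_2) = 0xF31539
s_4 = Round(s_3, k_3) = 0x66AC81
s_5 = Round(s_4, k_4) = 0x2C119E

0xF31539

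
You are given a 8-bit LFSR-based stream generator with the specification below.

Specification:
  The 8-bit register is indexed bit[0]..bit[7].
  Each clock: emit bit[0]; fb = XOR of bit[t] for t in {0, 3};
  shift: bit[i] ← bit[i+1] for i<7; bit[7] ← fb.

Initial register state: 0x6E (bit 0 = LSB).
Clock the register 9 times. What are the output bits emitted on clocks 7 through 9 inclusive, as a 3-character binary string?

reg_0 = 0x6E
clock 1: out=0, reg = 0xB7
clock 2: out=1, reg = 0xDB
clock 3: out=1, reg = 0x6D
clock 4: out=1, reg = 0x36
clock 5: out=0, reg = 0x1B
clock 6: out=1, reg = 0x0D
clock 7: out=1, reg = 0x06
clock 8: out=0, reg = 0x03
clock 9: out=1, reg = 0x81

101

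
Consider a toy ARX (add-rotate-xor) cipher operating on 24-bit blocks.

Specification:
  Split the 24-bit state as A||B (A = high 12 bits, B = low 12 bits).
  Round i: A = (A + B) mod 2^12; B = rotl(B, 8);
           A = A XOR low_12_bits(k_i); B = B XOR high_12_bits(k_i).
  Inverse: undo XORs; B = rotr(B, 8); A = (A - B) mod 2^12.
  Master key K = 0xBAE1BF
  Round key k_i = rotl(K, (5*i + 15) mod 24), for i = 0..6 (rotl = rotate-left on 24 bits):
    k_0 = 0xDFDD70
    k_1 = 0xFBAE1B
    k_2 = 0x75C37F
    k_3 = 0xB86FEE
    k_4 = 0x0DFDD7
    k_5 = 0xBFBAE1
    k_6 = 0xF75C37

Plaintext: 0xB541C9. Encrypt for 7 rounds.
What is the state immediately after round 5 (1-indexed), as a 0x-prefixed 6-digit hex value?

s_0 = plaintext = 0xB541C9
s_1 = Round(s_0, k_0) = 0x06D4E1
s_2 = Round(s_1, k_1) = 0xB55EF4
s_3 = Round(s_2, k_2) = 0x9363B3
s_4 = Round(s_3, k_3) = 0x3078BD
s_5 = Round(s_4, k_4) = 0x613D54
s_6 = Round(s_5, k_5) = 0x986F2E
s_7 = Round(s_6, k_6) = 0x483187

0x613D54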